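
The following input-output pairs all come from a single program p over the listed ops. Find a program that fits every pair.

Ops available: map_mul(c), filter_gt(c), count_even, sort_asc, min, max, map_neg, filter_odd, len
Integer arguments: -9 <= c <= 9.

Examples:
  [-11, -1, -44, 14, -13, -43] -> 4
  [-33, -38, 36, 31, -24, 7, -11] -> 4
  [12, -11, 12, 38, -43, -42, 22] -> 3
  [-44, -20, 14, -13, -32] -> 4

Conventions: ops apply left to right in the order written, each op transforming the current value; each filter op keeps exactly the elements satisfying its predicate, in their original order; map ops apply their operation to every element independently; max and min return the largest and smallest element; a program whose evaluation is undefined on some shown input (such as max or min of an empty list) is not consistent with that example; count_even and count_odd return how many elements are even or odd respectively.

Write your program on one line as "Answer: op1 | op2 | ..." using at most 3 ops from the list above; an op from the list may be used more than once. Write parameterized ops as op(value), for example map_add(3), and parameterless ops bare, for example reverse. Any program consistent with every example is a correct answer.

map_neg | filter_gt(4) | len

Check, running the answer program on each example:
  [-11, -1, -44, 14, -13, -43] -> [11, 1, 44, -14, 13, 43] -> [11, 44, 13, 43] -> 4
  [-33, -38, 36, 31, -24, 7, -11] -> [33, 38, -36, -31, 24, -7, 11] -> [33, 38, 24, 11] -> 4
  [12, -11, 12, 38, -43, -42, 22] -> [-12, 11, -12, -38, 43, 42, -22] -> [11, 43, 42] -> 3
  [-44, -20, 14, -13, -32] -> [44, 20, -14, 13, 32] -> [44, 20, 13, 32] -> 4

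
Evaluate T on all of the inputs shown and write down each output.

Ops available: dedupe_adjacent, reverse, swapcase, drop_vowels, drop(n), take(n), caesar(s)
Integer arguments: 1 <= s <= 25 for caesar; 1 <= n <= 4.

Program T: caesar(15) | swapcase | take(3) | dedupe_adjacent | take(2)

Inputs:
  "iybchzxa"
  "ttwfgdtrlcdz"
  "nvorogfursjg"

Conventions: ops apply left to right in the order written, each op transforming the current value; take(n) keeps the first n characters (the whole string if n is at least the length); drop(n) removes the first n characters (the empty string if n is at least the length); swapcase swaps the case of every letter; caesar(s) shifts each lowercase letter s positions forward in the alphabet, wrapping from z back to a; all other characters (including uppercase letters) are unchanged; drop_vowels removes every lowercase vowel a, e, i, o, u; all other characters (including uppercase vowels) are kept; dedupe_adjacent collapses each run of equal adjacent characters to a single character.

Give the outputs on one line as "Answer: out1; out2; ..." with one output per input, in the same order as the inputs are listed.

Execution, op by op:
  "iybchzxa" -> "xnqrwomp" -> "XNQRWOMP" -> "XNQ" -> "XNQ" -> "XN"
  "ttwfgdtrlcdz" -> "iiluvsigarso" -> "IILUVSIGARSO" -> "IIL" -> "IL" -> "IL"
  "nvorogfursjg" -> "ckdgdvujghyv" -> "CKDGDVUJGHYV" -> "CKD" -> "CKD" -> "CK"

"XN"; "IL"; "CK"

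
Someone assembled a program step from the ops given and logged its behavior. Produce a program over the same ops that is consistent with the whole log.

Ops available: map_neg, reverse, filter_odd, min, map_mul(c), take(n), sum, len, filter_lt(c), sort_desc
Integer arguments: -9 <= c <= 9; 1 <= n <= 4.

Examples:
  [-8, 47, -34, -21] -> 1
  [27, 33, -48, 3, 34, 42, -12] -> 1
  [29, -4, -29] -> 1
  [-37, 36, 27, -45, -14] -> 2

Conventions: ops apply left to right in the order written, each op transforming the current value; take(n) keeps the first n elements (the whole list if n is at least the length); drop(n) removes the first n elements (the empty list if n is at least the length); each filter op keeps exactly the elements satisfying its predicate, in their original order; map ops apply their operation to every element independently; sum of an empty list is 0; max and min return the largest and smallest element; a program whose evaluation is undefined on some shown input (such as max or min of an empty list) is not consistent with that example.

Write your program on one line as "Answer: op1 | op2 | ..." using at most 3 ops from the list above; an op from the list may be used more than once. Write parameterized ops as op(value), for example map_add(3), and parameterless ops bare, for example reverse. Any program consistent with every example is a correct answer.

filter_lt(8) | filter_odd | len

Check, running the answer program on each example:
  [-8, 47, -34, -21] -> [-8, -34, -21] -> [-21] -> 1
  [27, 33, -48, 3, 34, 42, -12] -> [-48, 3, -12] -> [3] -> 1
  [29, -4, -29] -> [-4, -29] -> [-29] -> 1
  [-37, 36, 27, -45, -14] -> [-37, -45, -14] -> [-37, -45] -> 2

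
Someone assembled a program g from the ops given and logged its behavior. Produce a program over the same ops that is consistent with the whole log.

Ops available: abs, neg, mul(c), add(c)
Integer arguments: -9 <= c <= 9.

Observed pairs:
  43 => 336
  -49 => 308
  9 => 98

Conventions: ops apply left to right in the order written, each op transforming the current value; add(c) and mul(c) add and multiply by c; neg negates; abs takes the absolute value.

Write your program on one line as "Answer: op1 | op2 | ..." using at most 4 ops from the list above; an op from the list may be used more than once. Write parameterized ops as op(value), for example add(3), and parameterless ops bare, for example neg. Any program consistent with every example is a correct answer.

add(5) | mul(7) | abs

Check, running the answer program on each example:
  43 -> 48 -> 336 -> 336
  -49 -> -44 -> -308 -> 308
  9 -> 14 -> 98 -> 98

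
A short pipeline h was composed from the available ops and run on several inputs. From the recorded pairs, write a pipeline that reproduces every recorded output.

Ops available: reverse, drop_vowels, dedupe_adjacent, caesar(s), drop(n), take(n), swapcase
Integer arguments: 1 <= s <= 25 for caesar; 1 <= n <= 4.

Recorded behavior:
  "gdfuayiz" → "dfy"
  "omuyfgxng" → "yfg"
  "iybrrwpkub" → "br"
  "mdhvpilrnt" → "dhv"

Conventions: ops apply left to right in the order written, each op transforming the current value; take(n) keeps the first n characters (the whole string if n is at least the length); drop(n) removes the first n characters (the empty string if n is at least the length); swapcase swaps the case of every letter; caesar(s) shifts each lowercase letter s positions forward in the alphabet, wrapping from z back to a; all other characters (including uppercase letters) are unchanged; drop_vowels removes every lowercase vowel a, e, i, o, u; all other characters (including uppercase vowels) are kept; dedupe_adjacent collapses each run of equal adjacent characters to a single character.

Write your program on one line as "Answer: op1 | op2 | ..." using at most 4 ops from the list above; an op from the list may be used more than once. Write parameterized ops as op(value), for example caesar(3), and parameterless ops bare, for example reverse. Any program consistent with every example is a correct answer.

drop_vowels | drop(1) | take(3) | dedupe_adjacent

Check, running the answer program on each example:
  "gdfuayiz" -> "gdfyz" -> "dfyz" -> "dfy" -> "dfy"
  "omuyfgxng" -> "myfgxng" -> "yfgxng" -> "yfg" -> "yfg"
  "iybrrwpkub" -> "ybrrwpkb" -> "brrwpkb" -> "brr" -> "br"
  "mdhvpilrnt" -> "mdhvplrnt" -> "dhvplrnt" -> "dhv" -> "dhv"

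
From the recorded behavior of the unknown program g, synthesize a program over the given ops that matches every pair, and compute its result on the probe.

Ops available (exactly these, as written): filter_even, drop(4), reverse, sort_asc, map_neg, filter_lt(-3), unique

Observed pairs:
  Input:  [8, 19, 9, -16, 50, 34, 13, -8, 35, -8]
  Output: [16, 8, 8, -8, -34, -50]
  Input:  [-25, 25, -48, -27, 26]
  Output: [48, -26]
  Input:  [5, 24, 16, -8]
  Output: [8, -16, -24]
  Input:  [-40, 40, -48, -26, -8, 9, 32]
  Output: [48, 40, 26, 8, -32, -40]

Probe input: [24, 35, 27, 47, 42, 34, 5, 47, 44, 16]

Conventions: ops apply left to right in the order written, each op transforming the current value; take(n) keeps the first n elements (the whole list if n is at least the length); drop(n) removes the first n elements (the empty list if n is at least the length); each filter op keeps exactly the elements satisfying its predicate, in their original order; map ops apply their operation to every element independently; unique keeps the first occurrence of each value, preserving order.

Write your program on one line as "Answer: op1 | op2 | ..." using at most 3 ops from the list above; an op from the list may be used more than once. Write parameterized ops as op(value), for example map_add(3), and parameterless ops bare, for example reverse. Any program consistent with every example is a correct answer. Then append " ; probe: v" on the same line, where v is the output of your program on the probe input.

sort_asc | filter_even | map_neg ; probe: [-16, -24, -34, -42, -44]

Check, running the answer program on each example:
  [8, 19, 9, -16, 50, 34, 13, -8, 35, -8] -> [-16, -8, -8, 8, 9, 13, 19, 34, 35, 50] -> [-16, -8, -8, 8, 34, 50] -> [16, 8, 8, -8, -34, -50]
  [-25, 25, -48, -27, 26] -> [-48, -27, -25, 25, 26] -> [-48, 26] -> [48, -26]
  [5, 24, 16, -8] -> [-8, 5, 16, 24] -> [-8, 16, 24] -> [8, -16, -24]
  [-40, 40, -48, -26, -8, 9, 32] -> [-48, -40, -26, -8, 9, 32, 40] -> [-48, -40, -26, -8, 32, 40] -> [48, 40, 26, 8, -32, -40]
  probe: [24, 35, 27, 47, 42, 34, 5, 47, 44, 16] -> [5, 16, 24, 27, 34, 35, 42, 44, 47, 47] -> [16, 24, 34, 42, 44] -> [-16, -24, -34, -42, -44]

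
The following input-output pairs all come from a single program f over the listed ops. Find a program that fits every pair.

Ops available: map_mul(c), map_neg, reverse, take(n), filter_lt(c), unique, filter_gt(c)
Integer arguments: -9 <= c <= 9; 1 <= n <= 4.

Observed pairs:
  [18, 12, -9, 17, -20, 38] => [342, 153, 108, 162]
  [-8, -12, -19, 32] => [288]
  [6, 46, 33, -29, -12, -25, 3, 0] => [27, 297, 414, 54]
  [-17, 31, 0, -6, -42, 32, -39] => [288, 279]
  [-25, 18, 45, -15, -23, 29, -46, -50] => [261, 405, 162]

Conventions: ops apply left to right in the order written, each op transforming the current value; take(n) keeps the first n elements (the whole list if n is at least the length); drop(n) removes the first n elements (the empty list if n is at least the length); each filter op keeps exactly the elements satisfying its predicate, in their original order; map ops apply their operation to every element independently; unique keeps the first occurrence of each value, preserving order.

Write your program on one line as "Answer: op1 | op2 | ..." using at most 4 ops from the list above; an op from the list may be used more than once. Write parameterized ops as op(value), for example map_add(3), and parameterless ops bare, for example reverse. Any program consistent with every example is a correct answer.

filter_gt(-5) | filter_gt(1) | reverse | map_mul(9)

Check, running the answer program on each example:
  [18, 12, -9, 17, -20, 38] -> [18, 12, 17, 38] -> [18, 12, 17, 38] -> [38, 17, 12, 18] -> [342, 153, 108, 162]
  [-8, -12, -19, 32] -> [32] -> [32] -> [32] -> [288]
  [6, 46, 33, -29, -12, -25, 3, 0] -> [6, 46, 33, 3, 0] -> [6, 46, 33, 3] -> [3, 33, 46, 6] -> [27, 297, 414, 54]
  [-17, 31, 0, -6, -42, 32, -39] -> [31, 0, 32] -> [31, 32] -> [32, 31] -> [288, 279]
  [-25, 18, 45, -15, -23, 29, -46, -50] -> [18, 45, 29] -> [18, 45, 29] -> [29, 45, 18] -> [261, 405, 162]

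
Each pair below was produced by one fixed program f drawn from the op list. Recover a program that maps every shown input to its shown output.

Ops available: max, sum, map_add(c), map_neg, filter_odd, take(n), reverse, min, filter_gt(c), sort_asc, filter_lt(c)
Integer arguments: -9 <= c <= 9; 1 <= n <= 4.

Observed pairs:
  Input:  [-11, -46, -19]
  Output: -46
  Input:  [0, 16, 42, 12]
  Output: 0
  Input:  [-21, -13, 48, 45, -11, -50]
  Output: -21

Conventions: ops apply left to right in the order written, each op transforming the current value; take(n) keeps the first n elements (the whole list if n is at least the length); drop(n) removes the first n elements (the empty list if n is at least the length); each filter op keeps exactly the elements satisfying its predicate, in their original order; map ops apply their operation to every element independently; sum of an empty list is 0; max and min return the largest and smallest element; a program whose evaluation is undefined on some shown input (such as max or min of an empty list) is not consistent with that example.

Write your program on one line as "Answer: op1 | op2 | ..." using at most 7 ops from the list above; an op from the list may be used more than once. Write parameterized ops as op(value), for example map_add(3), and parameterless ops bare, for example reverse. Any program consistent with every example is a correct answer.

map_neg | filter_gt(-8) | take(2) | map_neg | reverse | min

Check, running the answer program on each example:
  [-11, -46, -19] -> [11, 46, 19] -> [11, 46, 19] -> [11, 46] -> [-11, -46] -> [-46, -11] -> -46
  [0, 16, 42, 12] -> [0, -16, -42, -12] -> [0] -> [0] -> [0] -> [0] -> 0
  [-21, -13, 48, 45, -11, -50] -> [21, 13, -48, -45, 11, 50] -> [21, 13, 11, 50] -> [21, 13] -> [-21, -13] -> [-13, -21] -> -21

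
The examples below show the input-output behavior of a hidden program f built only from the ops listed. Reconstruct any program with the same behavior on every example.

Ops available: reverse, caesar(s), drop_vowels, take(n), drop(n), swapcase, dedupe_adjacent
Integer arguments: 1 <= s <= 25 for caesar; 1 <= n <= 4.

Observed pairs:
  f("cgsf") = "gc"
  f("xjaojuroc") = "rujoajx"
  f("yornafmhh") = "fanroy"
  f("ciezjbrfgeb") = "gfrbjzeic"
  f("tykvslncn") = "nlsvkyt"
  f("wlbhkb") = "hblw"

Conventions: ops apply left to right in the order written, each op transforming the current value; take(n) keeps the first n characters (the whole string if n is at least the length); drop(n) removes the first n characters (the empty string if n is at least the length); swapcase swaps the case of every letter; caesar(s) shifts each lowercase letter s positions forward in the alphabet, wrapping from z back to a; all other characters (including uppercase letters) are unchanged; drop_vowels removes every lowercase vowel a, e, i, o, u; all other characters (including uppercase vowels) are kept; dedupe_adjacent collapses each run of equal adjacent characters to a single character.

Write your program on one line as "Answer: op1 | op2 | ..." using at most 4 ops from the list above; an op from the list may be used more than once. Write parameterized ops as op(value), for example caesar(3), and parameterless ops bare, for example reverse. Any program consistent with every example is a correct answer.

reverse | dedupe_adjacent | drop(2)

Check, running the answer program on each example:
  "cgsf" -> "fsgc" -> "fsgc" -> "gc"
  "xjaojuroc" -> "corujoajx" -> "corujoajx" -> "rujoajx"
  "yornafmhh" -> "hhmfanroy" -> "hmfanroy" -> "fanroy"
  "ciezjbrfgeb" -> "begfrbjzeic" -> "begfrbjzeic" -> "gfrbjzeic"
  "tykvslncn" -> "ncnlsvkyt" -> "ncnlsvkyt" -> "nlsvkyt"
  "wlbhkb" -> "bkhblw" -> "bkhblw" -> "hblw"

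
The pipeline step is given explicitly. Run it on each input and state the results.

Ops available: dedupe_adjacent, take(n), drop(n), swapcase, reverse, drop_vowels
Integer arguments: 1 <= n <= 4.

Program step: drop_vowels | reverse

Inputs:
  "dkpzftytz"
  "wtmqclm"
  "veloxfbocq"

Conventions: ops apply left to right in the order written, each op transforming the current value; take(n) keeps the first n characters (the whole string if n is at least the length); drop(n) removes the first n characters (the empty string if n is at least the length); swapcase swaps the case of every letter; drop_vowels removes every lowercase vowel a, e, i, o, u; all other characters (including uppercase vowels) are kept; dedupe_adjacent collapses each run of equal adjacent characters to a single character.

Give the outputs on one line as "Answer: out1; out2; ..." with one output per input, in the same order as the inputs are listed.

"ztytfzpkd"; "mlcqmtw"; "qcbfxlv"

Execution, op by op:
  "dkpzftytz" -> "dkpzftytz" -> "ztytfzpkd"
  "wtmqclm" -> "wtmqclm" -> "mlcqmtw"
  "veloxfbocq" -> "vlxfbcq" -> "qcbfxlv"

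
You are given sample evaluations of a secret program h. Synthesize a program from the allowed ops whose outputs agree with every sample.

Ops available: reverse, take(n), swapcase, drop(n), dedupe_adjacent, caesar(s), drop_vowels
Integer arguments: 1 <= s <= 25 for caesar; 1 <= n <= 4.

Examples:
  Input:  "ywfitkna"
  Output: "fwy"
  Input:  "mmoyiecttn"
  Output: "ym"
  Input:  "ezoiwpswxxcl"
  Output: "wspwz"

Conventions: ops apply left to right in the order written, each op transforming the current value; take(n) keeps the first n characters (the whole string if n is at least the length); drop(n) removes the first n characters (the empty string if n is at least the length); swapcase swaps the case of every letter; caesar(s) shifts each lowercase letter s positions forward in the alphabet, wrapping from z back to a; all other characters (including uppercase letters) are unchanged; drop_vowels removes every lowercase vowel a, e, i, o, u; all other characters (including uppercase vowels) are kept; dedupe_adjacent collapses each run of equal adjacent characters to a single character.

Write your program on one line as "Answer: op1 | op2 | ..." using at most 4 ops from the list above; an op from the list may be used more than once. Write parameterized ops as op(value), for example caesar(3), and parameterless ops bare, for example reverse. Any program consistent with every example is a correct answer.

reverse | drop(4) | dedupe_adjacent | drop_vowels

Check, running the answer program on each example:
  "ywfitkna" -> "anktifwy" -> "ifwy" -> "ifwy" -> "fwy"
  "mmoyiecttn" -> "nttceiyomm" -> "eiyomm" -> "eiyom" -> "ym"
  "ezoiwpswxxcl" -> "lcxxwspwioze" -> "wspwioze" -> "wspwioze" -> "wspwz"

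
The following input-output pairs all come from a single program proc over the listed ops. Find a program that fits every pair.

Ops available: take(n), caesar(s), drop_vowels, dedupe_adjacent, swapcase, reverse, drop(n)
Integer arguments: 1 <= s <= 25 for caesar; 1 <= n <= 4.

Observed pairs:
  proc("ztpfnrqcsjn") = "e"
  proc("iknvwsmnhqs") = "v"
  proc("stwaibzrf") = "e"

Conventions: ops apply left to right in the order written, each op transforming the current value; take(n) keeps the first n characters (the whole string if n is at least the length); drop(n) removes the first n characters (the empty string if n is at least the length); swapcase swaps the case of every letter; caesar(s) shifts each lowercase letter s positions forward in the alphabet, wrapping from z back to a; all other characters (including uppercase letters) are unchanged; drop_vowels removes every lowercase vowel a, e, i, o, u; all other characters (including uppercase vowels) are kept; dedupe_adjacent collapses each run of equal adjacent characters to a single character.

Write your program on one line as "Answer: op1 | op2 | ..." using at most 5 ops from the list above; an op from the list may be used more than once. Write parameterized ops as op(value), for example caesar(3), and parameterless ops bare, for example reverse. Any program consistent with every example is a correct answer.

caesar(17) | drop(1) | caesar(20) | take(1)

Check, running the answer program on each example:
  "ztpfnrqcsjn" -> "qkgweihtjae" -> "kgweihtjae" -> "eaqycbnduy" -> "e"
  "iknvwsmnhqs" -> "zbemnjdeyhj" -> "bemnjdeyhj" -> "vyghdxysbd" -> "v"
  "stwaibzrf" -> "jknrzsqiw" -> "knrzsqiw" -> "ehltmkcq" -> "e"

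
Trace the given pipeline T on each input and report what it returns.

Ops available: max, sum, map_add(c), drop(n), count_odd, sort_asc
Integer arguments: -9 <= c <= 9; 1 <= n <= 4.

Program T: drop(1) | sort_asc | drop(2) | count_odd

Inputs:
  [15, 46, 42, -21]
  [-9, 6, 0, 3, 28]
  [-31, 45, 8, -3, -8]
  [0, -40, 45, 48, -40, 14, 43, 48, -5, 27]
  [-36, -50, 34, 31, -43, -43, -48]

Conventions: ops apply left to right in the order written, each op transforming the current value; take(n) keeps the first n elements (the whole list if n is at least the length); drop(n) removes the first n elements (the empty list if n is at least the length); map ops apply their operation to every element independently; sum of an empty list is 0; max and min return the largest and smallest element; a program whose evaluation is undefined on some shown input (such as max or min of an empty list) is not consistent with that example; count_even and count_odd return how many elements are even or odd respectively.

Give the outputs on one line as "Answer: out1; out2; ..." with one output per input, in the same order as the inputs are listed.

Execution, op by op:
  [15, 46, 42, -21] -> [46, 42, -21] -> [-21, 42, 46] -> [46] -> 0
  [-9, 6, 0, 3, 28] -> [6, 0, 3, 28] -> [0, 3, 6, 28] -> [6, 28] -> 0
  [-31, 45, 8, -3, -8] -> [45, 8, -3, -8] -> [-8, -3, 8, 45] -> [8, 45] -> 1
  [0, -40, 45, 48, -40, 14, 43, 48, -5, 27] -> [-40, 45, 48, -40, 14, 43, 48, -5, 27] -> [-40, -40, -5, 14, 27, 43, 45, 48, 48] -> [-5, 14, 27, 43, 45, 48, 48] -> 4
  [-36, -50, 34, 31, -43, -43, -48] -> [-50, 34, 31, -43, -43, -48] -> [-50, -48, -43, -43, 31, 34] -> [-43, -43, 31, 34] -> 3

0; 0; 1; 4; 3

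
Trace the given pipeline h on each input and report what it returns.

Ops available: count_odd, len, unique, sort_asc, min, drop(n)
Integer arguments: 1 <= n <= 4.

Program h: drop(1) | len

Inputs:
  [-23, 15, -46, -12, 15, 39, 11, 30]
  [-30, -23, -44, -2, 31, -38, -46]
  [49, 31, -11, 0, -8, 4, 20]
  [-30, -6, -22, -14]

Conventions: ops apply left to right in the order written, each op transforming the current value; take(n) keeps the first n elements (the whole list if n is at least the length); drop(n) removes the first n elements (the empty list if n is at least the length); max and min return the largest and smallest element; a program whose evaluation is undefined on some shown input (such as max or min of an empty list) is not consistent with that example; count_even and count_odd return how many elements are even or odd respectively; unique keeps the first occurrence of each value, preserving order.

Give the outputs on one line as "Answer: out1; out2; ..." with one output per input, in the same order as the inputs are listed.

7; 6; 6; 3

Execution, op by op:
  [-23, 15, -46, -12, 15, 39, 11, 30] -> [15, -46, -12, 15, 39, 11, 30] -> 7
  [-30, -23, -44, -2, 31, -38, -46] -> [-23, -44, -2, 31, -38, -46] -> 6
  [49, 31, -11, 0, -8, 4, 20] -> [31, -11, 0, -8, 4, 20] -> 6
  [-30, -6, -22, -14] -> [-6, -22, -14] -> 3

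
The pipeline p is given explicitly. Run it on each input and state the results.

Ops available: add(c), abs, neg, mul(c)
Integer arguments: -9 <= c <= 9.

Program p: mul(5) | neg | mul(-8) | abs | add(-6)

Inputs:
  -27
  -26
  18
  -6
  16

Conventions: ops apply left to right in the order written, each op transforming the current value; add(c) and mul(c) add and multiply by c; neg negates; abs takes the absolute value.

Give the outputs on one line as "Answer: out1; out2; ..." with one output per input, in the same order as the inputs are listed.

1074; 1034; 714; 234; 634

Execution, op by op:
  -27 -> -135 -> 135 -> -1080 -> 1080 -> 1074
  -26 -> -130 -> 130 -> -1040 -> 1040 -> 1034
  18 -> 90 -> -90 -> 720 -> 720 -> 714
  -6 -> -30 -> 30 -> -240 -> 240 -> 234
  16 -> 80 -> -80 -> 640 -> 640 -> 634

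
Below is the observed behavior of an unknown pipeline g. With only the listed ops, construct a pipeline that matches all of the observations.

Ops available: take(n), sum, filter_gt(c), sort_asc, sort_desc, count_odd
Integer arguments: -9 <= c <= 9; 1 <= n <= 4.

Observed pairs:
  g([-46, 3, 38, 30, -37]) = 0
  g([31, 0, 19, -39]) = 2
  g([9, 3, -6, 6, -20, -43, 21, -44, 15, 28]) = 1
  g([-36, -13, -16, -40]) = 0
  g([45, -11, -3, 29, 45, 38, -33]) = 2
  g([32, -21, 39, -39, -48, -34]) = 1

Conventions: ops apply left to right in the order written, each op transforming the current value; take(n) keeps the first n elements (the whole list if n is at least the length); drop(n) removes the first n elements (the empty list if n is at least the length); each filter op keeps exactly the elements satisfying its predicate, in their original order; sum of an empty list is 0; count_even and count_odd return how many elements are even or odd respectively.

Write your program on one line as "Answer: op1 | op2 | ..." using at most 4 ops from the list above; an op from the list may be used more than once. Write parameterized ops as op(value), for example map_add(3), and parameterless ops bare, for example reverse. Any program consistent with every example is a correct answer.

take(4) | filter_gt(3) | count_odd

Check, running the answer program on each example:
  [-46, 3, 38, 30, -37] -> [-46, 3, 38, 30] -> [38, 30] -> 0
  [31, 0, 19, -39] -> [31, 0, 19, -39] -> [31, 19] -> 2
  [9, 3, -6, 6, -20, -43, 21, -44, 15, 28] -> [9, 3, -6, 6] -> [9, 6] -> 1
  [-36, -13, -16, -40] -> [-36, -13, -16, -40] -> [] -> 0
  [45, -11, -3, 29, 45, 38, -33] -> [45, -11, -3, 29] -> [45, 29] -> 2
  [32, -21, 39, -39, -48, -34] -> [32, -21, 39, -39] -> [32, 39] -> 1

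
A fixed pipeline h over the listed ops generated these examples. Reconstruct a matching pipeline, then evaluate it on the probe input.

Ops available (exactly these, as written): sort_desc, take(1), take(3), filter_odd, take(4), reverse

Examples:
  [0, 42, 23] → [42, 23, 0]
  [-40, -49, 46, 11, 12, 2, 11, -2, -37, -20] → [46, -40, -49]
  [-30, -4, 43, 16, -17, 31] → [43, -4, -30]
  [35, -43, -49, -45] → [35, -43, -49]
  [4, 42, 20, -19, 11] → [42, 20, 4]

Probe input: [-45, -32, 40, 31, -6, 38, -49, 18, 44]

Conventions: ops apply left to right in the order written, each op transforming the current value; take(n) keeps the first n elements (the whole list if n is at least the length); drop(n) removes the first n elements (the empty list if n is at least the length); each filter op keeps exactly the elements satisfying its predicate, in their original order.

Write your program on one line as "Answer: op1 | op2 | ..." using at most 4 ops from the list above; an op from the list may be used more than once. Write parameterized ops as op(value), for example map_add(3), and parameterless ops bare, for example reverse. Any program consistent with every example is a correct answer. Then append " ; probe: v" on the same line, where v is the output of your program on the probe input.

take(3) | reverse | sort_desc ; probe: [40, -32, -45]

Check, running the answer program on each example:
  [0, 42, 23] -> [0, 42, 23] -> [23, 42, 0] -> [42, 23, 0]
  [-40, -49, 46, 11, 12, 2, 11, -2, -37, -20] -> [-40, -49, 46] -> [46, -49, -40] -> [46, -40, -49]
  [-30, -4, 43, 16, -17, 31] -> [-30, -4, 43] -> [43, -4, -30] -> [43, -4, -30]
  [35, -43, -49, -45] -> [35, -43, -49] -> [-49, -43, 35] -> [35, -43, -49]
  [4, 42, 20, -19, 11] -> [4, 42, 20] -> [20, 42, 4] -> [42, 20, 4]
  probe: [-45, -32, 40, 31, -6, 38, -49, 18, 44] -> [-45, -32, 40] -> [40, -32, -45] -> [40, -32, -45]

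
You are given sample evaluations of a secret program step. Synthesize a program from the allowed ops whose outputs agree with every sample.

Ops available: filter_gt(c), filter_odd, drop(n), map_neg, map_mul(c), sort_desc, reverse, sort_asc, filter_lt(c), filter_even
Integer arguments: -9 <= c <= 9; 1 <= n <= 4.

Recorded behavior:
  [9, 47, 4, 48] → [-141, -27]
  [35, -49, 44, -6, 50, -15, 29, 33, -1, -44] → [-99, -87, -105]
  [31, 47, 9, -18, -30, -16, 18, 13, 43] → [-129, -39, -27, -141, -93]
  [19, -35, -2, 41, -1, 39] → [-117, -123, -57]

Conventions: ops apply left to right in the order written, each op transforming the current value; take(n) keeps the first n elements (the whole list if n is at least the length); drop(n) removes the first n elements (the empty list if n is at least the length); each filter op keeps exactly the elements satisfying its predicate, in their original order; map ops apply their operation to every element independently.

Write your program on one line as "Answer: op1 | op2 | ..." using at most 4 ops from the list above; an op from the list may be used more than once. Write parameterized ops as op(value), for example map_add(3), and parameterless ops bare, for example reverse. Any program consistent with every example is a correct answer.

filter_gt(0) | filter_odd | reverse | map_mul(-3)

Check, running the answer program on each example:
  [9, 47, 4, 48] -> [9, 47, 4, 48] -> [9, 47] -> [47, 9] -> [-141, -27]
  [35, -49, 44, -6, 50, -15, 29, 33, -1, -44] -> [35, 44, 50, 29, 33] -> [35, 29, 33] -> [33, 29, 35] -> [-99, -87, -105]
  [31, 47, 9, -18, -30, -16, 18, 13, 43] -> [31, 47, 9, 18, 13, 43] -> [31, 47, 9, 13, 43] -> [43, 13, 9, 47, 31] -> [-129, -39, -27, -141, -93]
  [19, -35, -2, 41, -1, 39] -> [19, 41, 39] -> [19, 41, 39] -> [39, 41, 19] -> [-117, -123, -57]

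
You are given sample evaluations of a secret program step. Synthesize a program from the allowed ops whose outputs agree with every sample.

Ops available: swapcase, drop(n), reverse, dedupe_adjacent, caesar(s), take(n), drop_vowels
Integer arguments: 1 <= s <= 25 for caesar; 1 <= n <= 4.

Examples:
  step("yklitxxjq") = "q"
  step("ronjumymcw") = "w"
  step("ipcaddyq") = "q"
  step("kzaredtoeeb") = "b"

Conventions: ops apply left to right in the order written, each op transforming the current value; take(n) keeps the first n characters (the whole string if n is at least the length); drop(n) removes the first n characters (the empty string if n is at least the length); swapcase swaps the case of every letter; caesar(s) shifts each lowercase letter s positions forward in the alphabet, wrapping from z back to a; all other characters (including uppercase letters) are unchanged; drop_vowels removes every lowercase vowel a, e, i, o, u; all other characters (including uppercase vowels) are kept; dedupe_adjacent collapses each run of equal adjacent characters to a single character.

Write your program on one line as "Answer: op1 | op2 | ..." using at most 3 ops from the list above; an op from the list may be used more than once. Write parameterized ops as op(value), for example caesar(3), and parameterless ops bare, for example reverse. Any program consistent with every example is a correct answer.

drop(2) | reverse | take(1)

Check, running the answer program on each example:
  "yklitxxjq" -> "litxxjq" -> "qjxxtil" -> "q"
  "ronjumymcw" -> "njumymcw" -> "wcmymujn" -> "w"
  "ipcaddyq" -> "caddyq" -> "qyddac" -> "q"
  "kzaredtoeeb" -> "aredtoeeb" -> "beeotdera" -> "b"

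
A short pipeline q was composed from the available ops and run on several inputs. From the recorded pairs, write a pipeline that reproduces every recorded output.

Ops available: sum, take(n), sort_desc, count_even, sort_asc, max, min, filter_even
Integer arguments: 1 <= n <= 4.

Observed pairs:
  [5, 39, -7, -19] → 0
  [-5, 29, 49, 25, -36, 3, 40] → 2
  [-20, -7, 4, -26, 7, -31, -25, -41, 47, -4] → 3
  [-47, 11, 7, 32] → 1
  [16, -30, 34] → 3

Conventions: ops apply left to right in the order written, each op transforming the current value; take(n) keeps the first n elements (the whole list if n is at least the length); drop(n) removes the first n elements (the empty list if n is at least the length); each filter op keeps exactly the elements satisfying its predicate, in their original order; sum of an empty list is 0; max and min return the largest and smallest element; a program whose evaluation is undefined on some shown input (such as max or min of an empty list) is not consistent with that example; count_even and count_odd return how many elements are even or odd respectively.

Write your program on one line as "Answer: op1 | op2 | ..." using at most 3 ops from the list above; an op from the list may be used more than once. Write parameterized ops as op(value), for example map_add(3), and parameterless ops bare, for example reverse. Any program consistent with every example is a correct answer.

filter_even | take(3) | count_even

Check, running the answer program on each example:
  [5, 39, -7, -19] -> [] -> [] -> 0
  [-5, 29, 49, 25, -36, 3, 40] -> [-36, 40] -> [-36, 40] -> 2
  [-20, -7, 4, -26, 7, -31, -25, -41, 47, -4] -> [-20, 4, -26, -4] -> [-20, 4, -26] -> 3
  [-47, 11, 7, 32] -> [32] -> [32] -> 1
  [16, -30, 34] -> [16, -30, 34] -> [16, -30, 34] -> 3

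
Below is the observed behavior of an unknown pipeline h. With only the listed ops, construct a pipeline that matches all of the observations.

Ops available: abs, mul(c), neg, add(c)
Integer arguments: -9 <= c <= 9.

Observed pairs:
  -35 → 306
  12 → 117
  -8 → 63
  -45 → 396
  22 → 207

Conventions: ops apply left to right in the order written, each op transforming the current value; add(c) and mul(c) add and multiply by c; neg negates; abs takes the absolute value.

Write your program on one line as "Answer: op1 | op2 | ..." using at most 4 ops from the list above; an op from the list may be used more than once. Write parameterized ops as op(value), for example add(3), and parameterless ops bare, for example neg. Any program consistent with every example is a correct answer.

add(1) | neg | mul(9) | abs

Check, running the answer program on each example:
  -35 -> -34 -> 34 -> 306 -> 306
  12 -> 13 -> -13 -> -117 -> 117
  -8 -> -7 -> 7 -> 63 -> 63
  -45 -> -44 -> 44 -> 396 -> 396
  22 -> 23 -> -23 -> -207 -> 207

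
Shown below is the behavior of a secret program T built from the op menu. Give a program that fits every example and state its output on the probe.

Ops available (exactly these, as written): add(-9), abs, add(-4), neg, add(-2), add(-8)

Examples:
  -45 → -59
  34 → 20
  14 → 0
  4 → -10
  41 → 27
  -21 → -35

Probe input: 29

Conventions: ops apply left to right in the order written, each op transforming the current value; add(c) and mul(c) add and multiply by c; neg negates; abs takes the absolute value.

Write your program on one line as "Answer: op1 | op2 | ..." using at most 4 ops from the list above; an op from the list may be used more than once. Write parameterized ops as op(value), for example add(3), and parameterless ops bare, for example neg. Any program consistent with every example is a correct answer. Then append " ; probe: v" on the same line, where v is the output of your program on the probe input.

add(-8) | add(-4) | add(-2) ; probe: 15

Check, running the answer program on each example:
  -45 -> -53 -> -57 -> -59
  34 -> 26 -> 22 -> 20
  14 -> 6 -> 2 -> 0
  4 -> -4 -> -8 -> -10
  41 -> 33 -> 29 -> 27
  -21 -> -29 -> -33 -> -35
  probe: 29 -> 21 -> 17 -> 15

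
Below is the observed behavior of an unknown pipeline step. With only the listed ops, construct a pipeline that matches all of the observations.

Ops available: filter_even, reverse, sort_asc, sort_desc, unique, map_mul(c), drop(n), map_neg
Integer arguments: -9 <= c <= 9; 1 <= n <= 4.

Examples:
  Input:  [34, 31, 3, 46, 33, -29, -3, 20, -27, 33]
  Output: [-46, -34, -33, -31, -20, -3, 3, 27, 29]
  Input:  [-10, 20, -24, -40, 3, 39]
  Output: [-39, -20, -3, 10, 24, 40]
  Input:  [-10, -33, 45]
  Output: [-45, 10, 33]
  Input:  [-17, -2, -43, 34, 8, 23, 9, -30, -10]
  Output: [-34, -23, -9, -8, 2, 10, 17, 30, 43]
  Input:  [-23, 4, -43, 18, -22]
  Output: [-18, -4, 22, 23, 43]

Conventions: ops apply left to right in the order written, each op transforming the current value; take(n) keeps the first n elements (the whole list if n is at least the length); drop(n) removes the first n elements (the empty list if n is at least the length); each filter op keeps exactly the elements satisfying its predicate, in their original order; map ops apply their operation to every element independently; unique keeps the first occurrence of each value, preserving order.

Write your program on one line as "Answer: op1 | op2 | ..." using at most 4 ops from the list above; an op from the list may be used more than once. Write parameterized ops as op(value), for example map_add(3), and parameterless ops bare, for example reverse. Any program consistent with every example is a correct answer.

unique | reverse | sort_desc | map_neg

Check, running the answer program on each example:
  [34, 31, 3, 46, 33, -29, -3, 20, -27, 33] -> [34, 31, 3, 46, 33, -29, -3, 20, -27] -> [-27, 20, -3, -29, 33, 46, 3, 31, 34] -> [46, 34, 33, 31, 20, 3, -3, -27, -29] -> [-46, -34, -33, -31, -20, -3, 3, 27, 29]
  [-10, 20, -24, -40, 3, 39] -> [-10, 20, -24, -40, 3, 39] -> [39, 3, -40, -24, 20, -10] -> [39, 20, 3, -10, -24, -40] -> [-39, -20, -3, 10, 24, 40]
  [-10, -33, 45] -> [-10, -33, 45] -> [45, -33, -10] -> [45, -10, -33] -> [-45, 10, 33]
  [-17, -2, -43, 34, 8, 23, 9, -30, -10] -> [-17, -2, -43, 34, 8, 23, 9, -30, -10] -> [-10, -30, 9, 23, 8, 34, -43, -2, -17] -> [34, 23, 9, 8, -2, -10, -17, -30, -43] -> [-34, -23, -9, -8, 2, 10, 17, 30, 43]
  [-23, 4, -43, 18, -22] -> [-23, 4, -43, 18, -22] -> [-22, 18, -43, 4, -23] -> [18, 4, -22, -23, -43] -> [-18, -4, 22, 23, 43]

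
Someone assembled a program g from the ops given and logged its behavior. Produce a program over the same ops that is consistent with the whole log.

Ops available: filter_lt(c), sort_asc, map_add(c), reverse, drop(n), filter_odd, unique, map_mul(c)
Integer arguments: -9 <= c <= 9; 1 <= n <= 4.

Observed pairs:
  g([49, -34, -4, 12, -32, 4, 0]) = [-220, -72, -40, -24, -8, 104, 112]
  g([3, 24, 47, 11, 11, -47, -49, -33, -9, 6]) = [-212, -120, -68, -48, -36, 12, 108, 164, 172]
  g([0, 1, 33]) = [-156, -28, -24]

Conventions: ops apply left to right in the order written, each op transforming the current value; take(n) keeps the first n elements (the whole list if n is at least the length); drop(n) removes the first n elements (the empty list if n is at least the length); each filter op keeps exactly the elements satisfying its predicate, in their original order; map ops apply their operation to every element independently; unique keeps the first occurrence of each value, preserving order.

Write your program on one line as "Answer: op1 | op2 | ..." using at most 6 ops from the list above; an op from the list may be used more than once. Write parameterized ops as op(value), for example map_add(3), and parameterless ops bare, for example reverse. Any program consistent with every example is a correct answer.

sort_asc | map_add(6) | unique | reverse | map_mul(-4)

Check, running the answer program on each example:
  [49, -34, -4, 12, -32, 4, 0] -> [-34, -32, -4, 0, 4, 12, 49] -> [-28, -26, 2, 6, 10, 18, 55] -> [-28, -26, 2, 6, 10, 18, 55] -> [55, 18, 10, 6, 2, -26, -28] -> [-220, -72, -40, -24, -8, 104, 112]
  [3, 24, 47, 11, 11, -47, -49, -33, -9, 6] -> [-49, -47, -33, -9, 3, 6, 11, 11, 24, 47] -> [-43, -41, -27, -3, 9, 12, 17, 17, 30, 53] -> [-43, -41, -27, -3, 9, 12, 17, 30, 53] -> [53, 30, 17, 12, 9, -3, -27, -41, -43] -> [-212, -120, -68, -48, -36, 12, 108, 164, 172]
  [0, 1, 33] -> [0, 1, 33] -> [6, 7, 39] -> [6, 7, 39] -> [39, 7, 6] -> [-156, -28, -24]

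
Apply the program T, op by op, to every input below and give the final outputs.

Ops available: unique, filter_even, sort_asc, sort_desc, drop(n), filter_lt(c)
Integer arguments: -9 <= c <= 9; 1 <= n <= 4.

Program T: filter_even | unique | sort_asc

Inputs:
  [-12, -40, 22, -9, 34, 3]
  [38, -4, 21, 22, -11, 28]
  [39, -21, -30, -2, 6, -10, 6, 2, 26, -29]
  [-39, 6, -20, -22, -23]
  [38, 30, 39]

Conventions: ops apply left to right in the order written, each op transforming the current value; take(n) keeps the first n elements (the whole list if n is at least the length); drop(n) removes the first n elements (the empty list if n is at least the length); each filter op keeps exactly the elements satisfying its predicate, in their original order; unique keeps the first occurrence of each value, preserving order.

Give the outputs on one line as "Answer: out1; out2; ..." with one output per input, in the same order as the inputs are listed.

[-40, -12, 22, 34]; [-4, 22, 28, 38]; [-30, -10, -2, 2, 6, 26]; [-22, -20, 6]; [30, 38]

Execution, op by op:
  [-12, -40, 22, -9, 34, 3] -> [-12, -40, 22, 34] -> [-12, -40, 22, 34] -> [-40, -12, 22, 34]
  [38, -4, 21, 22, -11, 28] -> [38, -4, 22, 28] -> [38, -4, 22, 28] -> [-4, 22, 28, 38]
  [39, -21, -30, -2, 6, -10, 6, 2, 26, -29] -> [-30, -2, 6, -10, 6, 2, 26] -> [-30, -2, 6, -10, 2, 26] -> [-30, -10, -2, 2, 6, 26]
  [-39, 6, -20, -22, -23] -> [6, -20, -22] -> [6, -20, -22] -> [-22, -20, 6]
  [38, 30, 39] -> [38, 30] -> [38, 30] -> [30, 38]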